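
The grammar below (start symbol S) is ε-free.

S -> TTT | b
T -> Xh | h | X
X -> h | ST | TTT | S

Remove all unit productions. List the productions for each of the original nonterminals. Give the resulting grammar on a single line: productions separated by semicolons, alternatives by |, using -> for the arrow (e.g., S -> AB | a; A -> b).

S -> b | TTT; T -> b | h | ST | Xh | TTT; X -> b | h | ST | TTT

Unit productions: T->X, X->S.
Unit pairs (A ⇒* B via units): (T,S), (T,X), (X,S).
S: inherits non-unit rules of {S} → TTT | b.
T: inherits non-unit rules of {S, T, X} → ST | TTT | Xh | b | h.
X: inherits non-unit rules of {S, X} → ST | TTT | b | h.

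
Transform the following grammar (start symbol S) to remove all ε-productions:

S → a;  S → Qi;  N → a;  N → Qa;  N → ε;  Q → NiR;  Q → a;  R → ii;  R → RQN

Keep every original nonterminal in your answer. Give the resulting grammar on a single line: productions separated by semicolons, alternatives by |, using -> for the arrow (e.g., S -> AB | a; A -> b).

S -> a | Qi; N -> a | Qa; Q -> a | iR | NiR; R -> RQ | ii | RQN

Nullable set: {N}.
Drop N -> ε.
Q -> NiR: N nullable, giving NiR | iR.
R -> RQN: N nullable, giving RQ | RQN.
Unchanged (no nullable symbols): S -> Qi; S -> a; N -> Qa; N -> a; Q -> a; R -> ii.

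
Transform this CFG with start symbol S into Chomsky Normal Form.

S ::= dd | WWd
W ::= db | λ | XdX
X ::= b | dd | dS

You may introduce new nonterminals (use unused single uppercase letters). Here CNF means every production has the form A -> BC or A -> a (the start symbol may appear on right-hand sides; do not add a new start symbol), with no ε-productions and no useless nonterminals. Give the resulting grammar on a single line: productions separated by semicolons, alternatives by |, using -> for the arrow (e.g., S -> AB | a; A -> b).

S -> d | AA | WA | WC; A -> d; B -> b; C -> WA; D -> AX; W -> AB | XD; X -> b | AA | AS

Nullable: {W}; after ε-elimination: S -> d | Wd | dd | WWd; W -> db | XdX; X -> b | dS | dd.
No unit productions to eliminate.
TERM: introduce B -> b, A -> d and substitute in every rule of length ≥2.
BIN: S -> WWA becomes S -> WC, C -> WA; W -> XAX becomes W -> XD, D -> AX.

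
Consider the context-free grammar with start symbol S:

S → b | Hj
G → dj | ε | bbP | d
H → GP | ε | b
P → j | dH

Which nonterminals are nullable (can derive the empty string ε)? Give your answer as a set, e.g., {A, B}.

{G, H}

Directly nullable (have an ε-rule): {G, H}.
Not nullable: P, S — each has a terminal in every rule's right-hand side or depends on a non-nullable symbol.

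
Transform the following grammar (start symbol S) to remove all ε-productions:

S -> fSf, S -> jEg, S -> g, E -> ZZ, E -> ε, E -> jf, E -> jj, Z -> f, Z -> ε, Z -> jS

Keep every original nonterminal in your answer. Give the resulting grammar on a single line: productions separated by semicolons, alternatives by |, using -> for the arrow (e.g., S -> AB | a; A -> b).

S -> g | jg | fSf | jEg; E -> Z | ZZ | jf | jj; Z -> f | jS

Nullable set: {E, Z}.
S -> jEg: E nullable, giving jEg | jg.
Drop E -> ε.
E -> ZZ: Z, Z nullable, giving Z | ZZ.
Drop Z -> ε.
Unchanged (no nullable symbols): S -> fSf; S -> g; E -> jf; E -> jj; Z -> f; Z -> jS.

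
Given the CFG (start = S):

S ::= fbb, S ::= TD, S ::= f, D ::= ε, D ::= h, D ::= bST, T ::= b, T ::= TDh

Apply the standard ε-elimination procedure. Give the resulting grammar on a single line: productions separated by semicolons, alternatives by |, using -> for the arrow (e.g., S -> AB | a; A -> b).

S -> T | f | TD | fbb; D -> h | bST; T -> b | Th | TDh

Nullable set: {D}.
S -> TD: D nullable, giving T | TD.
Drop D -> ε.
T -> TDh: D nullable, giving TDh | Th.
Unchanged (no nullable symbols): S -> f; S -> fbb; D -> bST; D -> h; T -> b.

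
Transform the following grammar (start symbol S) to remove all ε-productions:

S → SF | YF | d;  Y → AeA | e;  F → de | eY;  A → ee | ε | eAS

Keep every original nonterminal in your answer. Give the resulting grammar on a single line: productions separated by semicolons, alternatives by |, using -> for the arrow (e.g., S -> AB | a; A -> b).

Nullable set: {A}.
Drop A -> ε.
A -> eAS: A nullable, giving eAS | eS.
Y -> AeA: A, A nullable, giving Ae | AeA | e | eA.
Unchanged (no nullable symbols): S -> SF; S -> YF; S -> d; A -> ee; F -> de; F -> eY; Y -> e.

S -> d | SF | YF; A -> eS | ee | eAS; F -> de | eY; Y -> e | Ae | eA | AeA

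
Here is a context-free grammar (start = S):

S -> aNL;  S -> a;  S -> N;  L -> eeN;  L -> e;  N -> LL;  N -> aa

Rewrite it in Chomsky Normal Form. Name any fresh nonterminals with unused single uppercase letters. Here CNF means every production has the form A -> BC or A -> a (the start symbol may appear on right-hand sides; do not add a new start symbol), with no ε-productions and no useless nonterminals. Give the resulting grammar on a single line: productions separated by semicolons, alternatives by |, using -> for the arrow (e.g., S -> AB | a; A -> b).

No ε-productions.
After unit-elimination: S -> a | LL | aa | aNL; L -> e | eeN; N -> LL | aa.
TERM: introduce B -> a, A -> e and substitute in every rule of length ≥2.
BIN: L -> AAN becomes L -> AC, C -> AN; S -> BNL becomes S -> BD, D -> NL.

S -> a | BB | BD | LL; A -> e; B -> a; C -> AN; D -> NL; L -> e | AC; N -> BB | LL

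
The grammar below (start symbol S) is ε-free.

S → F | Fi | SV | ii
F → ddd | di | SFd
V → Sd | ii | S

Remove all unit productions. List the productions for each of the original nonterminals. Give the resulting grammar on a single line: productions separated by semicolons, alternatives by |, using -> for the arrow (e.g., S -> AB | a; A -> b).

S -> Fi | SV | di | ii | SFd | ddd; F -> di | SFd | ddd; V -> Fi | SV | Sd | di | ii | SFd | ddd

Unit productions: S->F, V->S.
Unit pairs (A ⇒* B via units): (S,F), (V,F), (V,S).
S: inherits non-unit rules of {F, S} → Fi | SFd | SV | ddd | di | ii.
F: inherits non-unit rules of {F} → SFd | ddd | di.
V: inherits non-unit rules of {F, S, V} → Fi | SFd | SV | Sd | ddd | di | ii.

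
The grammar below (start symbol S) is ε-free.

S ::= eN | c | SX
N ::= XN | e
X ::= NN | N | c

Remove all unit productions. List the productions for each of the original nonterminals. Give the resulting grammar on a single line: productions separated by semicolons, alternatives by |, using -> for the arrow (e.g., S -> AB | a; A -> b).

Unit productions: X->N.
Unit pairs (A ⇒* B via units): (X,N).
S: inherits non-unit rules of {S} → SX | c | eN.
N: inherits non-unit rules of {N} → XN | e.
X: inherits non-unit rules of {N, X} → NN | XN | c | e.

S -> c | SX | eN; N -> e | XN; X -> c | e | NN | XN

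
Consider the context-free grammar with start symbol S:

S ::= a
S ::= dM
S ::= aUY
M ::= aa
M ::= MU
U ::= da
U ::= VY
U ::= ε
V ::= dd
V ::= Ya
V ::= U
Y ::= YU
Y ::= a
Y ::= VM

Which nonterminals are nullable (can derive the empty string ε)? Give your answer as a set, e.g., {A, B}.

Directly nullable (have an ε-rule): {U}.
V is nullable via V -> U (every symbol on the right is already known nullable).
Not nullable: M, S, Y — each has a terminal in every rule's right-hand side or depends on a non-nullable symbol.

{U, V}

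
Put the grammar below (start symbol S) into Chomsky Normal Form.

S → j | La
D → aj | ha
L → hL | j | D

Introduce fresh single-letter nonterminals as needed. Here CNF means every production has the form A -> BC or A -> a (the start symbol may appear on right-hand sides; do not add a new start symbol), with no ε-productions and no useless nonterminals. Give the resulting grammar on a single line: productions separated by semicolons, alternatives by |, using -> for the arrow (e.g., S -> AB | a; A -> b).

No ε-productions.
After unit-elimination: S -> j | La; D -> aj | ha; L -> j | aj | hL | ha.
TERM: introduce A -> a, C -> h, B -> j and substitute in every rule of length ≥2.
Drop unreachable/unproductive: D.

S -> j | LA; A -> a; B -> j; C -> h; L -> j | AB | CA | CL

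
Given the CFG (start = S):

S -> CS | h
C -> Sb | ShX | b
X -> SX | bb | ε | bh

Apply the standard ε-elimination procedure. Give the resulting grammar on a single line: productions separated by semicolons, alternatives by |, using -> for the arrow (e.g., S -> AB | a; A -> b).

S -> h | CS; C -> b | Sb | Sh | ShX; X -> S | SX | bb | bh

Nullable set: {X}.
C -> ShX: X nullable, giving Sh | ShX.
Drop X -> ε.
X -> SX: X nullable, giving S | SX.
Unchanged (no nullable symbols): S -> CS; S -> h; C -> Sb; C -> b; X -> bb; X -> bh.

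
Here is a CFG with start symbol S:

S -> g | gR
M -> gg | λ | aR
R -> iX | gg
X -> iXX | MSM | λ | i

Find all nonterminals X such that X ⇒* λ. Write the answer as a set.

Directly nullable (have an ε-rule): {M, X}.
Not nullable: R, S — each has a terminal in every rule's right-hand side or depends on a non-nullable symbol.

{M, X}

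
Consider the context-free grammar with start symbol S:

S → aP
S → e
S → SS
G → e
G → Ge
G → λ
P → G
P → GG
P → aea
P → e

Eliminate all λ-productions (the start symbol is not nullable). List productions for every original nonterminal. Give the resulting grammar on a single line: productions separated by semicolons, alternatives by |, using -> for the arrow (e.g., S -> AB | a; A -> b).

Nullable set: {G, P}.
S -> aP: P nullable, giving a | aP.
Drop G -> λ.
G -> Ge: G nullable, giving Ge | e.
P -> G: G nullable, giving G.
P -> GG: G, G nullable, giving G | GG.
Unchanged (no nullable symbols): S -> SS; S -> e; G -> e; P -> aea; P -> e.

S -> a | e | SS | aP; G -> e | Ge; P -> G | e | GG | aea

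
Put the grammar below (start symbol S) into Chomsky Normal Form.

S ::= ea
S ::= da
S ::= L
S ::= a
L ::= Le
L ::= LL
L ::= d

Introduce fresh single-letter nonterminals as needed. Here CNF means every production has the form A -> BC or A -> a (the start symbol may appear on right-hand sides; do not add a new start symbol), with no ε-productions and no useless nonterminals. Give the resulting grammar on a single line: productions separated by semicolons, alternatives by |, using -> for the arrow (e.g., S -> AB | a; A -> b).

No ε-productions.
After unit-elimination: S -> a | d | LL | Le | da | ea; L -> d | LL | Le.
TERM: introduce C -> a, B -> d, A -> e and substitute in every rule of length ≥2.

S -> a | d | AC | BC | LA | LL; A -> e; B -> d; C -> a; L -> d | LA | LL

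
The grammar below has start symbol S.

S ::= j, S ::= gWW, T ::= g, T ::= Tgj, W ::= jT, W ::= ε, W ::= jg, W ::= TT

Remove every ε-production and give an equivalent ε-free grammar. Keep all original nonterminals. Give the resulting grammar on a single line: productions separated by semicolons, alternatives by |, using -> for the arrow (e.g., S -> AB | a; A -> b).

S -> g | j | gW | gWW; T -> g | Tgj; W -> TT | jT | jg

Nullable set: {W}.
S -> gWW: W, W nullable, giving g | gW | gWW.
Drop W -> ε.
Unchanged (no nullable symbols): S -> j; T -> Tgj; T -> g; W -> TT; W -> jT; W -> jg.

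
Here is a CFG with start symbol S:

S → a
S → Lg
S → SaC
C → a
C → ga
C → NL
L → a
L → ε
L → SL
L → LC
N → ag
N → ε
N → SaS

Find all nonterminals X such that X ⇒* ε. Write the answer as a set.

Directly nullable (have an ε-rule): {L, N}.
C is nullable via C -> NL (every symbol on the right is already known nullable).
Not nullable: S — each has a terminal in every rule's right-hand side or depends on a non-nullable symbol.

{C, L, N}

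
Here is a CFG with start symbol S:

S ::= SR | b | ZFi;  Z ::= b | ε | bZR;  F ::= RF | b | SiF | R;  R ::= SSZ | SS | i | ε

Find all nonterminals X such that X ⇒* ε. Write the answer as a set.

Directly nullable (have an ε-rule): {R, Z}.
F is nullable via F -> R (every symbol on the right is already known nullable).
Not nullable: S — each has a terminal in every rule's right-hand side or depends on a non-nullable symbol.

{F, R, Z}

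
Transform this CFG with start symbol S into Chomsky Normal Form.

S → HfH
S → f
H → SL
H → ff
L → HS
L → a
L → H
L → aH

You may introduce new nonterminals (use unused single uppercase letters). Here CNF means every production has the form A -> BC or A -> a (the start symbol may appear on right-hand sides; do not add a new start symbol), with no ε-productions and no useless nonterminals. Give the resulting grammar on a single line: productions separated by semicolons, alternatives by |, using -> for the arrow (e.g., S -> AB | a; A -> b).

No ε-productions.
After unit-elimination: S -> f | HfH; H -> SL | ff; L -> a | HS | SL | aH | ff.
TERM: introduce B -> a, A -> f and substitute in every rule of length ≥2.
BIN: S -> HAH becomes S -> HC, C -> AH.

S -> f | HC; A -> f; B -> a; C -> AH; H -> AA | SL; L -> a | AA | BH | HS | SL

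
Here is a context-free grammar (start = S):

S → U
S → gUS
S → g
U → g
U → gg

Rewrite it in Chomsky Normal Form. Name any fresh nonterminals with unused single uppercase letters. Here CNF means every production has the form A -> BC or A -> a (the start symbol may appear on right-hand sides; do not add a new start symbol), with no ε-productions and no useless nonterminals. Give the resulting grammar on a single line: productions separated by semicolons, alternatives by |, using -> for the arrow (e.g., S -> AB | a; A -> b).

S -> g | AA | AB; A -> g; B -> US; U -> g | AA

No ε-productions.
After unit-elimination: S -> g | gg | gUS; U -> g | gg.
TERM: introduce A -> g and substitute in every rule of length ≥2.
BIN: S -> AUS becomes S -> AB, B -> US.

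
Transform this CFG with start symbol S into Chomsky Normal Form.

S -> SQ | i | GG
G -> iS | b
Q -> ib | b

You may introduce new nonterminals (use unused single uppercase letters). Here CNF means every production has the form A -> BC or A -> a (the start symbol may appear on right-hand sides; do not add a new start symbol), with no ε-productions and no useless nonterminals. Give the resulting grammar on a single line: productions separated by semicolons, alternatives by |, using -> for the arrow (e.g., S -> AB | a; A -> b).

S -> i | GG | SQ; A -> i; B -> b; G -> b | AS; Q -> b | AB

No ε-productions.
No unit productions to eliminate.
TERM: introduce B -> b, A -> i and substitute in every rule of length ≥2.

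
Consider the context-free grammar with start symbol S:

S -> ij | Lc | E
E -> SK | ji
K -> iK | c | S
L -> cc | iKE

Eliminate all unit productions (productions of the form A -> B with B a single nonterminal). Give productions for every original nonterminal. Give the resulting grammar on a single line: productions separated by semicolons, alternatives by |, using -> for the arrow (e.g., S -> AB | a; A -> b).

S -> Lc | SK | ij | ji; E -> SK | ji; K -> c | Lc | SK | iK | ij | ji; L -> cc | iKE

Unit productions: K->S, S->E.
Unit pairs (A ⇒* B via units): (K,E), (K,S), (S,E).
S: inherits non-unit rules of {E, S} → Lc | SK | ij | ji.
E: inherits non-unit rules of {E} → SK | ji.
K: inherits non-unit rules of {E, K, S} → Lc | SK | c | iK | ij | ji.
L: inherits non-unit rules of {L} → cc | iKE.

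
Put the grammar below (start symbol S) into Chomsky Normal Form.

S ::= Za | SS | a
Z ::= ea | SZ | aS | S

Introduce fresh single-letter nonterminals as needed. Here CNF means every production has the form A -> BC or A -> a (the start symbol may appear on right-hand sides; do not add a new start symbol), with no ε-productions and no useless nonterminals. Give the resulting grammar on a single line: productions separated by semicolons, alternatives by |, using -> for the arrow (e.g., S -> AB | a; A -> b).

No ε-productions.
After unit-elimination: S -> a | SS | Za; Z -> a | SS | SZ | Za | aS | ea.
TERM: introduce A -> a, B -> e and substitute in every rule of length ≥2.

S -> a | SS | ZA; A -> a; B -> e; Z -> a | AS | BA | SS | SZ | ZA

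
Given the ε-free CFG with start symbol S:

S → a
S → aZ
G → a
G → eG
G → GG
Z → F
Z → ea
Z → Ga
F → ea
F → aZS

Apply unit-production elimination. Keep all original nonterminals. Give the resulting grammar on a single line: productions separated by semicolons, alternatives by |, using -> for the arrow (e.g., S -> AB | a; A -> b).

Unit productions: Z->F.
Unit pairs (A ⇒* B via units): (Z,F).
S: inherits non-unit rules of {S} → a | aZ.
F: inherits non-unit rules of {F} → aZS | ea.
G: inherits non-unit rules of {G} → GG | a | eG.
Z: inherits non-unit rules of {F, Z} → Ga | aZS | ea.

S -> a | aZ; F -> ea | aZS; G -> a | GG | eG; Z -> Ga | ea | aZS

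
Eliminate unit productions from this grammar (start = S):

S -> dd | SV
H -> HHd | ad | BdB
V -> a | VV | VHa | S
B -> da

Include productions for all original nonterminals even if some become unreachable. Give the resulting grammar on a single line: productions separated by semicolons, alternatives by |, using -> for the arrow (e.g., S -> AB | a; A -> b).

Unit productions: V->S.
Unit pairs (A ⇒* B via units): (V,S).
S: inherits non-unit rules of {S} → SV | dd.
B: inherits non-unit rules of {B} → da.
H: inherits non-unit rules of {H} → BdB | HHd | ad.
V: inherits non-unit rules of {S, V} → SV | VHa | VV | a | dd.

S -> SV | dd; B -> da; H -> ad | BdB | HHd; V -> a | SV | VV | dd | VHa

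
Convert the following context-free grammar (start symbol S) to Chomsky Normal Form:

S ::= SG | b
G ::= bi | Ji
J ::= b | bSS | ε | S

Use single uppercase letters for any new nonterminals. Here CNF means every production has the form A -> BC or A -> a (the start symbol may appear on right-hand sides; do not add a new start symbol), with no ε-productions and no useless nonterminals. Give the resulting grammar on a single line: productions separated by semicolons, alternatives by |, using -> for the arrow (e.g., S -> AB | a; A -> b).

Nullable: {J}; after ε-elimination: S -> b | SG; G -> i | Ji | bi; J -> S | b | bSS.
After unit-elimination: S -> b | SG; G -> i | Ji | bi; J -> b | SG | bSS.
TERM: introduce B -> b, A -> i and substitute in every rule of length ≥2.
BIN: J -> BSS becomes J -> BC, C -> SS.

S -> b | SG; A -> i; B -> b; C -> SS; G -> i | BA | JA; J -> b | BC | SG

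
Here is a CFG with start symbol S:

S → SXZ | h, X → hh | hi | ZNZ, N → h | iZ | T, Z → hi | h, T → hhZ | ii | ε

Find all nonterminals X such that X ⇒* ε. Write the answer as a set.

{N, T}

Directly nullable (have an ε-rule): {T}.
N is nullable via N -> T (every symbol on the right is already known nullable).
Not nullable: S, X, Z — each has a terminal in every rule's right-hand side or depends on a non-nullable symbol.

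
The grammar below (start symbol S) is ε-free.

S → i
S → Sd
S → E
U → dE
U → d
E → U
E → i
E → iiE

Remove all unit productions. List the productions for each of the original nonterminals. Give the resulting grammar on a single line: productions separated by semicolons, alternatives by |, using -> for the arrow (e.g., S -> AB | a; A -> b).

Unit productions: E->U, S->E.
Unit pairs (A ⇒* B via units): (E,U), (S,E), (S,U).
S: inherits non-unit rules of {E, S, U} → Sd | d | dE | i | iiE.
E: inherits non-unit rules of {E, U} → d | dE | i | iiE.
U: inherits non-unit rules of {U} → d | dE.

S -> d | i | Sd | dE | iiE; E -> d | i | dE | iiE; U -> d | dE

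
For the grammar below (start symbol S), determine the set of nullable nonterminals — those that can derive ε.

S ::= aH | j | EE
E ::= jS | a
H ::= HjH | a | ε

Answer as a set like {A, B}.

{H}

Directly nullable (have an ε-rule): {H}.
Not nullable: E, S — each has a terminal in every rule's right-hand side or depends on a non-nullable symbol.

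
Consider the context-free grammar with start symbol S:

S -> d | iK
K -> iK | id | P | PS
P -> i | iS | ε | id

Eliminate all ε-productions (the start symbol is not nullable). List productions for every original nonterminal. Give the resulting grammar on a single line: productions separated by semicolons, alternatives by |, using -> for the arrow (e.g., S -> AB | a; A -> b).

Nullable set: {K, P}.
S -> iK: K nullable, giving i | iK.
K -> P: P nullable, giving P.
K -> PS: P nullable, giving PS | S.
K -> iK: K nullable, giving i | iK.
Drop P -> ε.
Unchanged (no nullable symbols): S -> d; K -> id; P -> i; P -> iS; P -> id.

S -> d | i | iK; K -> P | S | i | PS | iK | id; P -> i | iS | id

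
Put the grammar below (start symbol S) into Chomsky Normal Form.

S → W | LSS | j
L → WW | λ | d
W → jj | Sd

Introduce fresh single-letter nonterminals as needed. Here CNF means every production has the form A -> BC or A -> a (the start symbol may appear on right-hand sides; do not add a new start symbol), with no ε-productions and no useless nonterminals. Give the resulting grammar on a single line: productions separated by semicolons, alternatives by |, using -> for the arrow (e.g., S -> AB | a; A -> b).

S -> j | BB | LC | SA | SS; A -> d; B -> j; C -> SS; L -> d | WW; W -> BB | SA

Nullable: {L}; after ε-elimination: S -> W | j | SS | LSS; L -> d | WW; W -> Sd | jj.
After unit-elimination: S -> j | SS | Sd | jj | LSS; L -> d | WW; W -> Sd | jj.
TERM: introduce A -> d, B -> j and substitute in every rule of length ≥2.
BIN: S -> LSS becomes S -> LC, C -> SS.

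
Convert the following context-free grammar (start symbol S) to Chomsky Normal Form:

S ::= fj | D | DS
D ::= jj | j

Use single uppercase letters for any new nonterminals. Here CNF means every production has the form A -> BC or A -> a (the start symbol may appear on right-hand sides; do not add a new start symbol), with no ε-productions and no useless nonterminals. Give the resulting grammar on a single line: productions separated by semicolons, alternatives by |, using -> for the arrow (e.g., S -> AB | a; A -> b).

S -> j | AA | BA | DS; A -> j; B -> f; D -> j | AA

No ε-productions.
After unit-elimination: S -> j | DS | fj | jj; D -> j | jj.
TERM: introduce B -> f, A -> j and substitute in every rule of length ≥2.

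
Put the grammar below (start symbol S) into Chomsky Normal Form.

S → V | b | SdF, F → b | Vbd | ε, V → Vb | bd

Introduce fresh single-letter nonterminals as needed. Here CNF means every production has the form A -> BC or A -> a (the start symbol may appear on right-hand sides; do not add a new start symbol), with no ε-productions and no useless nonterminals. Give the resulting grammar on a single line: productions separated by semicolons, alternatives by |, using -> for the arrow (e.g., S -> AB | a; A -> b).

S -> b | AB | SB | SD | VA; A -> b; B -> d; C -> AB; D -> BF; F -> b | VC; V -> AB | VA

Nullable: {F}; after ε-elimination: S -> V | b | Sd | SdF; F -> b | Vbd; V -> Vb | bd.
After unit-elimination: S -> b | Sd | Vb | bd | SdF; F -> b | Vbd; V -> Vb | bd.
TERM: introduce A -> b, B -> d and substitute in every rule of length ≥2.
BIN: F -> VAB becomes F -> VC, C -> AB; S -> SBF becomes S -> SD, D -> BF.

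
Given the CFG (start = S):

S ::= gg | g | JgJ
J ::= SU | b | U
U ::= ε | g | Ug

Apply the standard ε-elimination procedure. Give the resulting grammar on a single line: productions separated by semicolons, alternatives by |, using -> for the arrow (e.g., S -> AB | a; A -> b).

Nullable set: {J, U}.
S -> JgJ: J, J nullable, giving Jg | JgJ | g | gJ.
J -> SU: U nullable, giving S | SU.
J -> U: U nullable, giving U.
Drop U -> ε.
U -> Ug: U nullable, giving Ug | g.
Unchanged (no nullable symbols): S -> g; S -> gg; J -> b; U -> g.

S -> g | Jg | gJ | gg | JgJ; J -> S | U | b | SU; U -> g | Ug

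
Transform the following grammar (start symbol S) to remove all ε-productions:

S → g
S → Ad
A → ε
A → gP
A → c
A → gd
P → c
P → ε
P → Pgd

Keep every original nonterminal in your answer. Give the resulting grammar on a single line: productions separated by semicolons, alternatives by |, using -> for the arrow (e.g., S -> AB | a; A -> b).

S -> d | g | Ad; A -> c | g | gP | gd; P -> c | gd | Pgd

Nullable set: {A, P}.
S -> Ad: A nullable, giving Ad | d.
Drop A -> ε.
A -> gP: P nullable, giving g | gP.
Drop P -> ε.
P -> Pgd: P nullable, giving Pgd | gd.
Unchanged (no nullable symbols): S -> g; A -> c; A -> gd; P -> c.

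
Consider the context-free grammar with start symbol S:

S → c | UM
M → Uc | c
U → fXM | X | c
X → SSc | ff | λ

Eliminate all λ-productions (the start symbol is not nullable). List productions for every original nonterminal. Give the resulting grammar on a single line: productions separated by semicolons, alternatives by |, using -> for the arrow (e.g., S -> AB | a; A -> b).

Nullable set: {U, X}.
S -> UM: U nullable, giving M | UM.
M -> Uc: U nullable, giving Uc | c.
U -> X: X nullable, giving X.
U -> fXM: X nullable, giving fM | fXM.
Drop X -> λ.
Unchanged (no nullable symbols): S -> c; M -> c; U -> c; X -> SSc; X -> ff.

S -> M | c | UM; M -> c | Uc; U -> X | c | fM | fXM; X -> ff | SSc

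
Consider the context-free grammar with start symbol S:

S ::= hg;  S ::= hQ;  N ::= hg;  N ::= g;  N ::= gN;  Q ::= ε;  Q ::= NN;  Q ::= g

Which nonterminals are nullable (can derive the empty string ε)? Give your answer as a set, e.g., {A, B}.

{Q}

Directly nullable (have an ε-rule): {Q}.
Not nullable: N, S — each has a terminal in every rule's right-hand side or depends on a non-nullable symbol.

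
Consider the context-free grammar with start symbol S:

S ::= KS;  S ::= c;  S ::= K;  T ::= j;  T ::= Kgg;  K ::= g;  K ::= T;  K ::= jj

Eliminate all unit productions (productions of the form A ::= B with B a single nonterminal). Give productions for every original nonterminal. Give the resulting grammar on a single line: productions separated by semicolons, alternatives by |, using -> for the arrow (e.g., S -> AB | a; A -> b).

S -> c | g | j | KS | jj | Kgg; K -> g | j | jj | Kgg; T -> j | Kgg

Unit productions: K->T, S->K.
Unit pairs (A ⇒* B via units): (K,T), (S,K), (S,T).
S: inherits non-unit rules of {K, S, T} → KS | Kgg | c | g | j | jj.
K: inherits non-unit rules of {K, T} → Kgg | g | j | jj.
T: inherits non-unit rules of {T} → Kgg | j.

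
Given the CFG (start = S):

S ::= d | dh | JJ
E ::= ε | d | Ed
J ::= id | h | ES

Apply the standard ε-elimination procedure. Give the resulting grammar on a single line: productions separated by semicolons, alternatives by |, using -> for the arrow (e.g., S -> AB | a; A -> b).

S -> d | JJ | dh; E -> d | Ed; J -> S | h | ES | id

Nullable set: {E}.
Drop E -> ε.
E -> Ed: E nullable, giving Ed | d.
J -> ES: E nullable, giving ES | S.
Unchanged (no nullable symbols): S -> JJ; S -> d; S -> dh; E -> d; J -> h; J -> id.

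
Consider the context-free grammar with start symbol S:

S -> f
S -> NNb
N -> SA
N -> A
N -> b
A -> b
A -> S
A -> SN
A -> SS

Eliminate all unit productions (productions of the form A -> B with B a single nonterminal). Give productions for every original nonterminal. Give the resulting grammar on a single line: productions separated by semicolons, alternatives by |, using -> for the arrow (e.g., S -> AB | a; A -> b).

S -> f | NNb; A -> b | f | SN | SS | NNb; N -> b | f | SA | SN | SS | NNb

Unit productions: A->S, N->A.
Unit pairs (A ⇒* B via units): (A,S), (N,A), (N,S).
S: inherits non-unit rules of {S} → NNb | f.
A: inherits non-unit rules of {A, S} → NNb | SN | SS | b | f.
N: inherits non-unit rules of {A, N, S} → NNb | SA | SN | SS | b | f.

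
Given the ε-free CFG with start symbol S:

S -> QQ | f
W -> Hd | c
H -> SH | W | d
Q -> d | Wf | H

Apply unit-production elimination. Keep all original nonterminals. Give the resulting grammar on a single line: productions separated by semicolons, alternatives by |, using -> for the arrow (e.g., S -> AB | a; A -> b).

S -> f | QQ; H -> c | d | Hd | SH; Q -> c | d | Hd | SH | Wf; W -> c | Hd

Unit productions: H->W, Q->H.
Unit pairs (A ⇒* B via units): (H,W), (Q,H), (Q,W).
S: inherits non-unit rules of {S} → QQ | f.
H: inherits non-unit rules of {H, W} → Hd | SH | c | d.
Q: inherits non-unit rules of {H, Q, W} → Hd | SH | Wf | c | d.
W: inherits non-unit rules of {W} → Hd | c.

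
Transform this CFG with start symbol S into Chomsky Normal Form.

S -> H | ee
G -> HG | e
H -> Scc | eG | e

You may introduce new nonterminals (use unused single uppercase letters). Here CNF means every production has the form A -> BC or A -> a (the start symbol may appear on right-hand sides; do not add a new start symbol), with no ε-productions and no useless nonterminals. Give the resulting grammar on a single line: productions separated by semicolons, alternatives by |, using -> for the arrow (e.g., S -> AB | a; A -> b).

S -> e | BB | BG | SD; A -> c; B -> e; C -> AA; D -> AA; G -> e | HG; H -> e | BG | SC

No ε-productions.
After unit-elimination: S -> e | eG | ee | Scc; G -> e | HG; H -> e | eG | Scc.
TERM: introduce A -> c, B -> e and substitute in every rule of length ≥2.
BIN: H -> SAA becomes H -> SC, C -> AA; S -> SAA becomes S -> SD, D -> AA.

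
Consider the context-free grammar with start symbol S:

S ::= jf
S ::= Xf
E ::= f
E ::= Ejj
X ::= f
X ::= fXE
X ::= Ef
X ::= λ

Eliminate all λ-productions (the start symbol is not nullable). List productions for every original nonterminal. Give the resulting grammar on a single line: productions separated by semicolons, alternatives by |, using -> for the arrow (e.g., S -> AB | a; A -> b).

S -> f | Xf | jf; E -> f | Ejj; X -> f | Ef | fE | fXE

Nullable set: {X}.
S -> Xf: X nullable, giving Xf | f.
Drop X -> λ.
X -> fXE: X nullable, giving fE | fXE.
Unchanged (no nullable symbols): S -> jf; E -> Ejj; E -> f; X -> Ef; X -> f.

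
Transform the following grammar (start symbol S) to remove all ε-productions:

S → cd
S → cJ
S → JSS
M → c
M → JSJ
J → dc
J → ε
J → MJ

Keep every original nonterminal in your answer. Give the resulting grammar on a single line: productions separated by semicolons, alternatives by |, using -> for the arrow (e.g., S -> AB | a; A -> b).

Nullable set: {J}.
S -> JSS: J nullable, giving JSS | SS.
S -> cJ: J nullable, giving c | cJ.
Drop J -> ε.
J -> MJ: J nullable, giving M | MJ.
M -> JSJ: J, J nullable, giving JS | JSJ | S | SJ.
Unchanged (no nullable symbols): S -> cd; J -> dc; M -> c.

S -> c | SS | cJ | cd | JSS; J -> M | MJ | dc; M -> S | c | JS | SJ | JSJ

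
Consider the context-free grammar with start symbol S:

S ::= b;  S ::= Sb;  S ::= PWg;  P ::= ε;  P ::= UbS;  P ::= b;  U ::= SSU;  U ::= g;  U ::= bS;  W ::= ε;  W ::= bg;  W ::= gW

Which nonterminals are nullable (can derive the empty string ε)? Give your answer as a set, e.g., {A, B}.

Directly nullable (have an ε-rule): {P, W}.
Not nullable: S, U — each has a terminal in every rule's right-hand side or depends on a non-nullable symbol.

{P, W}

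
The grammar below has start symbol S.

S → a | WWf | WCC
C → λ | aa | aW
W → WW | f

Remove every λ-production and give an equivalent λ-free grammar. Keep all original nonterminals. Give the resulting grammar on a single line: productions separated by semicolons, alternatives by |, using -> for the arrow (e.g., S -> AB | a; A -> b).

S -> W | a | WC | WCC | WWf; C -> aW | aa; W -> f | WW

Nullable set: {C}.
S -> WCC: C, C nullable, giving W | WC | WCC.
Drop C -> λ.
Unchanged (no nullable symbols): S -> WWf; S -> a; C -> aW; C -> aa; W -> WW; W -> f.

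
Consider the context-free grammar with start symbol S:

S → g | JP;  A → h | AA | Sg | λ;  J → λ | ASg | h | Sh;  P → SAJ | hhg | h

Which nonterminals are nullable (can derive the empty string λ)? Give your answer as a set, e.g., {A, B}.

Directly nullable (have an ε-rule): {A, J}.
Not nullable: P, S — each has a terminal in every rule's right-hand side or depends on a non-nullable symbol.

{A, J}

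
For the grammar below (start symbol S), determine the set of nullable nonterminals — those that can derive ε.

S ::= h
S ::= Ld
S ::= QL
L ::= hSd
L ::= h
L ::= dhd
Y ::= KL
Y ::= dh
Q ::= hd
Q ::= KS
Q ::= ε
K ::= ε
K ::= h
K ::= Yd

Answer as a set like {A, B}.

{K, Q}

Directly nullable (have an ε-rule): {K, Q}.
Not nullable: L, S, Y — each has a terminal in every rule's right-hand side or depends on a non-nullable symbol.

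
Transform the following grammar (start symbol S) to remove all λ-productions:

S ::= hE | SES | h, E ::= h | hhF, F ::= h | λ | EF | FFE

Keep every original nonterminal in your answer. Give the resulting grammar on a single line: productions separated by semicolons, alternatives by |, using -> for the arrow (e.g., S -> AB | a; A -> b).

S -> h | hE | SES; E -> h | hh | hhF; F -> E | h | EF | FE | FFE

Nullable set: {F}.
E -> hhF: F nullable, giving hh | hhF.
Drop F -> λ.
F -> EF: F nullable, giving E | EF.
F -> FFE: F, F nullable, giving E | FE | FFE.
Unchanged (no nullable symbols): S -> SES; S -> h; S -> hE; E -> h; F -> h.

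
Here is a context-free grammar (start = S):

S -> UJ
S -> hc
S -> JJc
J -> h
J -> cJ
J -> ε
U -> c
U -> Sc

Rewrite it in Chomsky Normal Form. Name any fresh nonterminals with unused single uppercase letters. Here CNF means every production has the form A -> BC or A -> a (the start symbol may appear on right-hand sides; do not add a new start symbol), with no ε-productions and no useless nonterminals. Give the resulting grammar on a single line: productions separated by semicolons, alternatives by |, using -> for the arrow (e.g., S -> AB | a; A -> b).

Nullable: {J}; after ε-elimination: S -> U | c | Jc | UJ | hc | JJc; J -> c | h | cJ; U -> c | Sc.
After unit-elimination: S -> c | Jc | Sc | UJ | hc | JJc; J -> c | h | cJ; U -> c | Sc.
TERM: introduce A -> c, B -> h and substitute in every rule of length ≥2.
BIN: S -> JJA becomes S -> JC, C -> JA.

S -> c | BA | JA | JC | SA | UJ; A -> c; B -> h; C -> JA; J -> c | h | AJ; U -> c | SA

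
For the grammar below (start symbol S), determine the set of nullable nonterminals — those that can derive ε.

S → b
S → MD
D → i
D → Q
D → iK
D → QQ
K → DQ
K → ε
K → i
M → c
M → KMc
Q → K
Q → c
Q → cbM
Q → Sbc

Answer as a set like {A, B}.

{D, K, Q}

Directly nullable (have an ε-rule): {K}.
Q is nullable via Q -> K (every symbol on the right is already known nullable).
D is nullable via D -> Q (every symbol on the right is already known nullable).
Not nullable: M, S — each has a terminal in every rule's right-hand side or depends on a non-nullable symbol.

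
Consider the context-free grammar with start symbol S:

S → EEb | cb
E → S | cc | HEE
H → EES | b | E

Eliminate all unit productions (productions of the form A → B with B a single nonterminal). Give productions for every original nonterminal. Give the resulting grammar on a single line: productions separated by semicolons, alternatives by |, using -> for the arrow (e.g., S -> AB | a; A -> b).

S -> cb | EEb; E -> cb | cc | EEb | HEE; H -> b | cb | cc | EES | EEb | HEE

Unit productions: E->S, H->E.
Unit pairs (A ⇒* B via units): (E,S), (H,E), (H,S).
S: inherits non-unit rules of {S} → EEb | cb.
E: inherits non-unit rules of {E, S} → EEb | HEE | cb | cc.
H: inherits non-unit rules of {E, H, S} → EES | EEb | HEE | b | cb | cc.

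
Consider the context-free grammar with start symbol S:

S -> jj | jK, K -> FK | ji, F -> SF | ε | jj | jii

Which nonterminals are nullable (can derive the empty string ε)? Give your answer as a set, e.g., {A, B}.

{F}

Directly nullable (have an ε-rule): {F}.
Not nullable: K, S — each has a terminal in every rule's right-hand side or depends on a non-nullable symbol.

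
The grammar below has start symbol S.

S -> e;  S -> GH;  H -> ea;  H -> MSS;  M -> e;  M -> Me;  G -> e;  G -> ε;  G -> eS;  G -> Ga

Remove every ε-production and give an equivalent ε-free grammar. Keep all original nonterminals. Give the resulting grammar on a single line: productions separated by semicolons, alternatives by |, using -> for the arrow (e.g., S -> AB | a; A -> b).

S -> H | e | GH; G -> a | e | Ga | eS; H -> ea | MSS; M -> e | Me

Nullable set: {G}.
S -> GH: G nullable, giving GH | H.
Drop G -> ε.
G -> Ga: G nullable, giving Ga | a.
Unchanged (no nullable symbols): S -> e; G -> e; G -> eS; H -> MSS; H -> ea; M -> Me; M -> e.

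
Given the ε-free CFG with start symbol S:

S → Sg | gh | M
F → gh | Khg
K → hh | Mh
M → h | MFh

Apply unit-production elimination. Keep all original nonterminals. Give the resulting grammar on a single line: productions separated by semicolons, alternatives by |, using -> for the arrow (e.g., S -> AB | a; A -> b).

Unit productions: S->M.
Unit pairs (A ⇒* B via units): (S,M).
S: inherits non-unit rules of {M, S} → MFh | Sg | gh | h.
F: inherits non-unit rules of {F} → Khg | gh.
K: inherits non-unit rules of {K} → Mh | hh.
M: inherits non-unit rules of {M} → MFh | h.

S -> h | Sg | gh | MFh; F -> gh | Khg; K -> Mh | hh; M -> h | MFh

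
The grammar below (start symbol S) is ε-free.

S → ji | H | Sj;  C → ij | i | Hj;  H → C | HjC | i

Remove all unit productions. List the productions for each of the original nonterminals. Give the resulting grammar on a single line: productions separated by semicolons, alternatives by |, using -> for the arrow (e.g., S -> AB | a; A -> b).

S -> i | Hj | Sj | ij | ji | HjC; C -> i | Hj | ij; H -> i | Hj | ij | HjC

Unit productions: H->C, S->H.
Unit pairs (A ⇒* B via units): (H,C), (S,C), (S,H).
S: inherits non-unit rules of {C, H, S} → Hj | HjC | Sj | i | ij | ji.
C: inherits non-unit rules of {C} → Hj | i | ij.
H: inherits non-unit rules of {C, H} → Hj | HjC | i | ij.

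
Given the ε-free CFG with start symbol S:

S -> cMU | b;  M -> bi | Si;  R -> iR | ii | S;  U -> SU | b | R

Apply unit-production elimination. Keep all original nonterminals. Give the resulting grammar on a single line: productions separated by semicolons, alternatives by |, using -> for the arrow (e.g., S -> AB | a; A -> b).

Unit productions: R->S, U->R.
Unit pairs (A ⇒* B via units): (R,S), (U,R), (U,S).
S: inherits non-unit rules of {S} → b | cMU.
M: inherits non-unit rules of {M} → Si | bi.
R: inherits non-unit rules of {R, S} → b | cMU | iR | ii.
U: inherits non-unit rules of {R, S, U} → SU | b | cMU | iR | ii.

S -> b | cMU; M -> Si | bi; R -> b | iR | ii | cMU; U -> b | SU | iR | ii | cMU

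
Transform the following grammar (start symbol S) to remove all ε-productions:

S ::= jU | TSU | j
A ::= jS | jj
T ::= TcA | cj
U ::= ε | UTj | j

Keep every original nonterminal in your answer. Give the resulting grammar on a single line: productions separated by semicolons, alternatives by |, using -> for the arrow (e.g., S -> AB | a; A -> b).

Nullable set: {U}.
S -> TSU: U nullable, giving TS | TSU.
S -> jU: U nullable, giving j | jU.
Drop U -> ε.
U -> UTj: U nullable, giving Tj | UTj.
Unchanged (no nullable symbols): S -> j; A -> jS; A -> jj; T -> TcA; T -> cj; U -> j.

S -> j | TS | jU | TSU; A -> jS | jj; T -> cj | TcA; U -> j | Tj | UTj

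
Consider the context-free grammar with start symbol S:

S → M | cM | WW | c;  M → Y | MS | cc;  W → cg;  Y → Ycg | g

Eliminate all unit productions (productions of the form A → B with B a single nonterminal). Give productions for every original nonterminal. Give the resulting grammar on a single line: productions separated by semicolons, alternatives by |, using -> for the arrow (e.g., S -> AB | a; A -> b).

S -> c | g | MS | WW | cM | cc | Ycg; M -> g | MS | cc | Ycg; W -> cg; Y -> g | Ycg

Unit productions: M->Y, S->M.
Unit pairs (A ⇒* B via units): (M,Y), (S,M), (S,Y).
S: inherits non-unit rules of {M, S, Y} → MS | WW | Ycg | c | cM | cc | g.
M: inherits non-unit rules of {M, Y} → MS | Ycg | cc | g.
W: inherits non-unit rules of {W} → cg.
Y: inherits non-unit rules of {Y} → Ycg | g.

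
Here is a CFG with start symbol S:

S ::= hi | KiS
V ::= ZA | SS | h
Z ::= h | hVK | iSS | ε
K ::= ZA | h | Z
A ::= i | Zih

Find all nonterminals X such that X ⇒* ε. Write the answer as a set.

Directly nullable (have an ε-rule): {Z}.
K is nullable via K -> Z (every symbol on the right is already known nullable).
Not nullable: A, S, V — each has a terminal in every rule's right-hand side or depends on a non-nullable symbol.

{K, Z}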